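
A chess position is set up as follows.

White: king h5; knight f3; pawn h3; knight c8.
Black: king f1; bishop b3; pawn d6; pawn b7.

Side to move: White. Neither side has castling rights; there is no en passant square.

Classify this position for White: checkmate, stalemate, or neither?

neither

White to move; white king on h5.
In check: no.
Legal moves for White: Ne7, Na7, Nxd6, Nb6, Kh6, Kg6, Kg5, Kh4, Kg4, Ng5, Ne5, Nh4, Nd4, Nh2+, Nd2+, Ng1, Ne1, h4.
White has 18 legal moves and is not in check → neither.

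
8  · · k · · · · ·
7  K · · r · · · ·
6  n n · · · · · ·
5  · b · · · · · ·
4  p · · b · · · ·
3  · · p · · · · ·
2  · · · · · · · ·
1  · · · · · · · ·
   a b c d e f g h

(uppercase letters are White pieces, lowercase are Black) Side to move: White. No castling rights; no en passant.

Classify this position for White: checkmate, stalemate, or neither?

checkmate

White to move; white king on a7.
In check: yes, from the black rook on d7.
King squares — a6: attacked by Bb5; b6: attacked by Bd4; b7: attacked by Rd7; a8: attacked by Nb6; b8: attacked by Na6.
Legal moves for White: none.
In check with no legal moves → checkmate.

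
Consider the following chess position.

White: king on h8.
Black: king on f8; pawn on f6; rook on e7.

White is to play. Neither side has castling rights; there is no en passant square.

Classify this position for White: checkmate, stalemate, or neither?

White to move; white king on h8.
In check: no.
King squares — g7: attacked by Re7; h7: attacked by Re7; g8: attacked by Kf8.
Legal moves for White: none.
Not in check and no legal moves → stalemate.

stalemate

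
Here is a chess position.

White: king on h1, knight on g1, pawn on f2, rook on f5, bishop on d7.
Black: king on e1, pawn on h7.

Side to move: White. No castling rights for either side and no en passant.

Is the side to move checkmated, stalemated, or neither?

neither

White to move; white king on h1.
In check: no.
Legal moves for White include: Be8, Bc8, Be6, Bc6, Bb5, Ba4, Rf8, Rf7, Rf6, Rh5, Rg5, Re5+, Rd5, Rc5, Rb5, Ra5, Rf4, Rf3, ... (list truncated; more exist).
White has legal moves and is not in check → neither.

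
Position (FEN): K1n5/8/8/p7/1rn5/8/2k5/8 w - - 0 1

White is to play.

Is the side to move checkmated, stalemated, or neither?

White to move; white king on a8.
In check: no.
King squares — a7: attacked by Nc8; b7: attacked by Rb4; b8: attacked by Rb4.
Legal moves for White: none.
Not in check and no legal moves → stalemate.

stalemate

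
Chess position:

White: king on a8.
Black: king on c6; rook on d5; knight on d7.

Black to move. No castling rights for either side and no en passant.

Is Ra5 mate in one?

After Ra5: white king on a8; in check: yes, from the black rook on a5.
King squares — a7: attacked by Ra5; b7: attacked by Kc6; b8: attacked by Nd7.
White has no legal moves → checkmate.

yes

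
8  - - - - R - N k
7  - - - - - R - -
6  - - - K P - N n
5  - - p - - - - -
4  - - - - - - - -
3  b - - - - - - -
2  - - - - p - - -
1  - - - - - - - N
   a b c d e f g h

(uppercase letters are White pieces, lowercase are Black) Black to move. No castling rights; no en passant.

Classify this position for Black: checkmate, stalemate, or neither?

checkmate

Black to move; black king on h8.
In check: yes, from the white knight on g6.
King squares — g7: attacked by Rf7; h7: attacked by Rf7; g8: attacked by Re8.
Legal moves for Black: none.
In check with no legal moves → checkmate.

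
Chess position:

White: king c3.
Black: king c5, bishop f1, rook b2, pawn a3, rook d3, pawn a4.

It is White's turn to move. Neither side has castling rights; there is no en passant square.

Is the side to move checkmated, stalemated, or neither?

checkmate

White to move; white king on c3.
In check: yes, from the black rook on d3.
King squares — b2: attacked by Pa3; c2: attacked by Rb2; d2: attacked by Rb2; b3: attacked by Rb2; d3: attacked by Bf1; b4: attacked by Rb2; c4: attacked by Kc5; d4: attacked by Rd3.
Legal moves for White: none.
In check with no legal moves → checkmate.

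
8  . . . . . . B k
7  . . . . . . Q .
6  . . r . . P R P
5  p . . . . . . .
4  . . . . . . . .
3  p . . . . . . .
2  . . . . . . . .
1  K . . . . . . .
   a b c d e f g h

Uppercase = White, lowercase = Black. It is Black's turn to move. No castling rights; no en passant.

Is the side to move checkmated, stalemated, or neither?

Black to move; black king on h8.
In check: yes, from the white queen on g7.
King squares — g7: attacked by Pf6; h7: attacked by Qg7; g8: attacked by Qg7.
Legal moves for Black: none.
In check with no legal moves → checkmate.

checkmate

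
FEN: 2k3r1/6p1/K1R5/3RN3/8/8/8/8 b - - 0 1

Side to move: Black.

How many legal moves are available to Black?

Black to move; king on c8.
In check: yes, from the white rook on c6.
Legal moves: Kb8.
Count: 1.

1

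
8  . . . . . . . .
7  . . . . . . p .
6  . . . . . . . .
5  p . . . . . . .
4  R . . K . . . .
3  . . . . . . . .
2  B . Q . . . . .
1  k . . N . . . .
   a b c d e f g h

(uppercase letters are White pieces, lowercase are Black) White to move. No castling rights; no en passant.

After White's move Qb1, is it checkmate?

After Qb1: black king on a1; in check: yes, from the white queen on b1.
King squares — b1: attacked by Ba2; a2: attacked by Qb1; b2: attacked by Qb1.
Black has no legal moves → checkmate.

yes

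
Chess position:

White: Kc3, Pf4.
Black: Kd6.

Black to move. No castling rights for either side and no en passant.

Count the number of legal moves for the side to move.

Black to move; king on d6.
In check: no.
Legal moves: Ke7, Kd7, Kc7, Ke6, Kc6, Kd5, Kc5.
Count: 7.

7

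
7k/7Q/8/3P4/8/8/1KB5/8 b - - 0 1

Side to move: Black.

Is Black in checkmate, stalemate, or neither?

Black to move; black king on h8.
In check: yes, from the white queen on h7.
King squares — g7: attacked by Qh7; h7: attacked by Bc2; g8: attacked by Qh7.
Legal moves for Black: none.
In check with no legal moves → checkmate.

checkmate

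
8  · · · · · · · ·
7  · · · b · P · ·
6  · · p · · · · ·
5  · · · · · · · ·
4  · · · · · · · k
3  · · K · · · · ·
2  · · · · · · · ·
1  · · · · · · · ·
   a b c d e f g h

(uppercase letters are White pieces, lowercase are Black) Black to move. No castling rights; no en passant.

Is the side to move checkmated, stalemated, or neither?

neither

Black to move; black king on h4.
In check: no.
Legal moves for Black: Be8, Bc8, Be6, Bf5, Bg4, Bh3, Kh5, Kg5, Kg4, Kh3, Kg3, c5.
Black has 12 legal moves and is not in check → neither.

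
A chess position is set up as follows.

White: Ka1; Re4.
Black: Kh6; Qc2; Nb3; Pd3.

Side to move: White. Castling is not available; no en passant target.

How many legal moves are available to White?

White to move; king on a1.
In check: yes, from the black knight on b3.
Legal moves: none.
Count: 0.

0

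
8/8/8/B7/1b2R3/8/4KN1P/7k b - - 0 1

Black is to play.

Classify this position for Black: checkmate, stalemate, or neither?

Black to move; black king on h1.
In check: yes, from the white knight on f2.
King squares — g1: available; g2: available; h2: available.
Legal moves for Black: Kxh2, Kg2, Kg1.
Black is in check but has 3 legal moves → neither.

neither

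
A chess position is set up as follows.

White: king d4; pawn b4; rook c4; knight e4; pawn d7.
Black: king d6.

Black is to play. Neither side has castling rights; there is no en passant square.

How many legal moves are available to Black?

3

Black to move; king on d6.
In check: yes, from the white knight on e4.
Legal moves: Ke7, Kxd7, Ke6.
Count: 3.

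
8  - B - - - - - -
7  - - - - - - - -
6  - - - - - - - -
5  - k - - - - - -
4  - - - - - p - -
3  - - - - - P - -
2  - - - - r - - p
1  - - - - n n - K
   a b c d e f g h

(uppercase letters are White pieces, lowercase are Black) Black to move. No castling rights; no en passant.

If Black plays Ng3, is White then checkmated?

yes

After Ng3: white king on h1; in check: yes, from the black knight on g3.
King squares — g1: attacked by Ph2; g2: attacked by Ne1; h2: attacked by Re2.
White has no legal moves → checkmate.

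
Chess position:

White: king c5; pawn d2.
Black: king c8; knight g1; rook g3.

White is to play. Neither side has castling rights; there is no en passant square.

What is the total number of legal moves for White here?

10

White to move; king on c5.
In check: no.
Legal moves: Kd6, Kc6, Kb6, Kd5, Kb5, Kd4, Kc4, Kb4, d3, d4.
Count: 10.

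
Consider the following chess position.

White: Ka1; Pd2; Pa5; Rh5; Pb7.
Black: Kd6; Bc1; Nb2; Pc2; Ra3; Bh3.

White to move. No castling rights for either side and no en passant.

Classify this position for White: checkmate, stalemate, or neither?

White to move; white king on a1.
In check: yes, from the black rook on a3.
King squares — b1: attacked by Pc2; a2: attacked by Ra3; b2: attacked by Bc1.
Legal moves for White: none.
In check with no legal moves → checkmate.

checkmate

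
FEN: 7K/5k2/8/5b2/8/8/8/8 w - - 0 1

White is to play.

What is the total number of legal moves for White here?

White to move; king on h8.
In check: no.
Legal moves: none.
Count: 0.

0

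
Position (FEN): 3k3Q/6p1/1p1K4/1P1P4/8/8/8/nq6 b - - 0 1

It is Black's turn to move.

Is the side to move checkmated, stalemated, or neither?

Black to move; black king on d8.
In check: yes, from the white queen on h8.
King squares — c7: attacked by Kd6; d7: attacked by Kd6; e7: attacked by Kd6; c8: attacked by Qh8; e8: attacked by Qh8.
Legal moves for Black: none.
In check with no legal moves → checkmate.

checkmate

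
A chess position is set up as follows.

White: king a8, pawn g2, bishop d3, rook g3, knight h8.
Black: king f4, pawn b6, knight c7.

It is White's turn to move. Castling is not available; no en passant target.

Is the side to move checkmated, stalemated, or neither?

White to move; white king on a8.
In check: yes, from the black knight on c7.
King squares — a7: available; b7: available; b8: available.
Legal moves for White: Kb8, Kb7, Ka7.
White is in check but has 3 legal moves → neither.

neither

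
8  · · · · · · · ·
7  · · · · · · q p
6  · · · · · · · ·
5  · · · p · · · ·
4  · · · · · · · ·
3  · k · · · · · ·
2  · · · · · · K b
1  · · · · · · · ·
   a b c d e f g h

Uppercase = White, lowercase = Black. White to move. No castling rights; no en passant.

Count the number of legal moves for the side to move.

6

White to move; king on g2.
In check: yes, from the black queen on g7.
Legal moves: Kh3, Kf3, Kxh2, Kf2, Kh1, Kf1.
Count: 6.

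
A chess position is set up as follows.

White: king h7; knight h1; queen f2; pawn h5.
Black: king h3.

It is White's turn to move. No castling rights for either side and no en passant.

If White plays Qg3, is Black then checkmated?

After Qg3: black king on h3; in check: yes, from the white queen on g3.
King squares — g2: attacked by Qg3; h2: attacked by Qg3; g3: attacked by Nh1; g4: attacked by Qg3; h4: attacked by Qg3.
Black has no legal moves → checkmate.

yes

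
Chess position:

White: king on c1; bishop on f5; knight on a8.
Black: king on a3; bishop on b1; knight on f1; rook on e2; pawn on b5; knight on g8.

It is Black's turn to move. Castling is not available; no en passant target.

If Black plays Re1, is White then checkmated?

yes

After Re1: white king on c1; in check: yes, from the black rook on e1.
King squares — b1: attacked by Re1; d1: attacked by Re1; b2: attacked by Ka3; c2: attacked by Bb1; d2: attacked by Nf1.
White has no legal moves → checkmate.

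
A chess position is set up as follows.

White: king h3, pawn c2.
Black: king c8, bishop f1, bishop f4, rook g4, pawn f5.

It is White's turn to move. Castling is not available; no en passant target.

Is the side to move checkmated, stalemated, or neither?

checkmate

White to move; white king on h3.
In check: yes, from the black bishop on f1.
King squares — g2: attacked by Bf1; h2: attacked by Bf4; g3: attacked by Bf4; g4: attacked by Pf5; h4: attacked by Rg4.
Legal moves for White: none.
In check with no legal moves → checkmate.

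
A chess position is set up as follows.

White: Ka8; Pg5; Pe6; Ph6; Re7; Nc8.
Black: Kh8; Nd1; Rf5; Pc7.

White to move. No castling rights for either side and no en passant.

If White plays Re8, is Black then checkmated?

After Re8: black king on h8; in check: yes, from the white rook on e8.
Black has 2 legal replies: Kh7, Rf8.
In check but a legal move exists → not checkmate.

no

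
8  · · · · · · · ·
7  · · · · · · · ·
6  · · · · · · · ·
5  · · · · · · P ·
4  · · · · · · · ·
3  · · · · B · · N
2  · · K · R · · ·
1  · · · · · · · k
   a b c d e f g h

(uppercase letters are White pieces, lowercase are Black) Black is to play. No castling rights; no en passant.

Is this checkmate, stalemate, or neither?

Black to move; black king on h1.
In check: no.
King squares — g1: attacked by Be3; g2: attacked by Re2; h2: attacked by Re2.
Legal moves for Black: none.
Not in check and no legal moves → stalemate.

stalemate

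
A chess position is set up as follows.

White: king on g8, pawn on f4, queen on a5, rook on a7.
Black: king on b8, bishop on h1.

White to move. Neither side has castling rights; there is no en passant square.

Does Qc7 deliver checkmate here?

yes

After Qc7: black king on b8; in check: yes, from the white queen on c7.
King squares — a7: attacked by Qc7; b7: attacked by Ra7; c7: attacked by Ra7; a8: attacked by Ra7; c8: attacked by Qc7.
Black has no legal moves → checkmate.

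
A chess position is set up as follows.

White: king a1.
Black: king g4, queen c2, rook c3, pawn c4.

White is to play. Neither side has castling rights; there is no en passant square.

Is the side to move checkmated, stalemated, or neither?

stalemate

White to move; white king on a1.
In check: no.
King squares — b1: attacked by Qc2; a2: attacked by Qc2; b2: attacked by Qc2.
Legal moves for White: none.
Not in check and no legal moves → stalemate.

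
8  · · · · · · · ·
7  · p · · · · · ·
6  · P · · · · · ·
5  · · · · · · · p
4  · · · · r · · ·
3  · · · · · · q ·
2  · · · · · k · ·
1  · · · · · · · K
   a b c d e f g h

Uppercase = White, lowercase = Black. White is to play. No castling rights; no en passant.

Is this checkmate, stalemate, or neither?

White to move; white king on h1.
In check: no.
King squares — g1: attacked by Kf2; g2: attacked by Kf2; h2: attacked by Qg3.
Legal moves for White: none.
Not in check and no legal moves → stalemate.

stalemate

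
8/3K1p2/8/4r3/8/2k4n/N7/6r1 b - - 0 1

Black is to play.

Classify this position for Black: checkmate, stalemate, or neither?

Black to move; black king on c3.
In check: yes, from the white knight on a2.
Legal moves for Black: Kd4, Kc4, Kd3, Kb3, Kd2, Kc2, Kb2.
Black is in check but has 7 legal moves → neither.

neither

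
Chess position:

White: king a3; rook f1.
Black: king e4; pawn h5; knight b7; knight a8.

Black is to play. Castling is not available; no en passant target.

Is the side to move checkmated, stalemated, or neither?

neither

Black to move; black king on e4.
In check: no.
Legal moves for Black: Nc7, Nb6, Nd8, Nd6, Nc5, Na5, Ke5, Kd5, Kd4, Ke3, Kd3, h4.
Black has 12 legal moves and is not in check → neither.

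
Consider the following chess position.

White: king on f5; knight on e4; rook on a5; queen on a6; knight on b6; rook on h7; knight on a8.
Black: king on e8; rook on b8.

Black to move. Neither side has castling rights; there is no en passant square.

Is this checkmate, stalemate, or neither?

Black to move; black king on e8.
In check: no.
Legal moves for Black: Kf8, Kd8, Rd8, Rc8, Rxa8, Rb7, Rxb6.
Black has 7 legal moves and is not in check → neither.

neither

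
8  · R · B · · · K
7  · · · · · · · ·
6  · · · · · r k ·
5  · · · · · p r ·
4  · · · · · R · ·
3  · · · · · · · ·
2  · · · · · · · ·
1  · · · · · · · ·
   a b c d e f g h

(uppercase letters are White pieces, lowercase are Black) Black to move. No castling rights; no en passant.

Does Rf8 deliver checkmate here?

yes

After Rf8: white king on h8; in check: yes, from the black rook on f8.
King squares — g7: attacked by Kg6; h7: attacked by Kg6; g8: attacked by Rf8.
White has no legal moves → checkmate.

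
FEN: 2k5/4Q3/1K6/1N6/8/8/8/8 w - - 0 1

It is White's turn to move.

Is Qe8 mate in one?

yes

After Qe8: black king on c8; in check: yes, from the white queen on e8.
King squares — b7: attacked by Kb6; c7: attacked by Nb5; d7: attacked by Qe8; b8: attacked by Qe8; d8: attacked by Qe8.
Black has no legal moves → checkmate.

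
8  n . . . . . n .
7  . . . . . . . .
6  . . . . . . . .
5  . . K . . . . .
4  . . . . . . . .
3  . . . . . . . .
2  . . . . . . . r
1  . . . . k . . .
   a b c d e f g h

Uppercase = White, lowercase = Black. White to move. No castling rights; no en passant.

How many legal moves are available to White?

7

White to move; king on c5.
In check: no.
Legal moves: Kd6, Kc6, Kd5, Kb5, Kd4, Kc4, Kb4.
Count: 7.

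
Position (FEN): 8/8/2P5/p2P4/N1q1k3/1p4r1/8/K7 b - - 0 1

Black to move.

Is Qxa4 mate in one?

no

After Qxa4: white king on a1; in check: yes, from the black queen on a4.
White has 2 legal replies: Kb2, Kb1.
In check but a legal move exists → not checkmate.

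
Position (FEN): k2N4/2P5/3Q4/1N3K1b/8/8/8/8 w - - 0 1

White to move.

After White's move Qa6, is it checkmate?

yes

After Qa6: black king on a8; in check: yes, from the white queen on a6.
King squares — a7: attacked by Nb5; b7: attacked by Qa6; b8: attacked by Pc7.
Black has no legal moves → checkmate.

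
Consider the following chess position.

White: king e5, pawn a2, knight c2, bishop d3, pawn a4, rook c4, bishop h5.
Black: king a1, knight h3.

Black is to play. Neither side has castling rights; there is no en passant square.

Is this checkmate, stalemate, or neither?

neither

Black to move; black king on a1.
In check: yes, from the white knight on c2.
Legal moves for Black: Kb2, Kxa2, Kb1.
Black is in check but has 3 legal moves → neither.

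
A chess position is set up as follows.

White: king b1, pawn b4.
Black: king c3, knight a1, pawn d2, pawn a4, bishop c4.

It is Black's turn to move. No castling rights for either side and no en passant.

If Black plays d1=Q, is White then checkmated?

yes

After d1=Q: white king on b1; in check: yes, from the black queen on d1.
King squares — a1: attacked by Qd1; c1: attacked by Qd1; a2: attacked by Bc4; b2: attacked by Kc3; c2: attacked by Na1.
White has no legal moves → checkmate.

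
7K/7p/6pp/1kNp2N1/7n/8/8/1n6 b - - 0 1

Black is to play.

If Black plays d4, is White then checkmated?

no

After d4: white king on h8; in check: no.
White is not in check, so this cannot be checkmate.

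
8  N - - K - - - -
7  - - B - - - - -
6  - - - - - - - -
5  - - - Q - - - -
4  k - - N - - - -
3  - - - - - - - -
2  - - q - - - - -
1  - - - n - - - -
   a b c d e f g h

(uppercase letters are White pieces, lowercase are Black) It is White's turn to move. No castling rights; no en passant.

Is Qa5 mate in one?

After Qa5: black king on a4; in check: yes, from the white queen on a5.
King squares — a3: attacked by Qa5; b3: attacked by Nd4; b4: attacked by Qa5; a5: attacked by Bc7; b5: attacked by Nd4.
Black has no legal moves → checkmate.

yes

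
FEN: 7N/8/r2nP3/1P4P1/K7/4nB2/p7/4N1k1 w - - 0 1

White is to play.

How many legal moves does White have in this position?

White to move; king on a4.
In check: yes, from the black rook on a6.
Legal moves: Kb4, Kb3, bxa6.
Count: 3.

3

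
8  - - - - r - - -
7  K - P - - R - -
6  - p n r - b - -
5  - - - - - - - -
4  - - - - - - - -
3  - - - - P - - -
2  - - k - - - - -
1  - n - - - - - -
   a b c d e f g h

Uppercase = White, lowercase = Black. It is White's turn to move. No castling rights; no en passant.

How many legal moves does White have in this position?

3

White to move; king on a7.
In check: yes, from the black knight on c6.
Legal moves: Kb7, Kxb6, Ka6.
Count: 3.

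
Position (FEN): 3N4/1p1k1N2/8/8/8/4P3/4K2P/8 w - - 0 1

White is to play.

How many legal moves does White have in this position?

18

White to move; king on e2.
In check: no.
Legal moves: Nxb7, Ne6, Nc6, Nh8, Nh6, Nd6, Ng5, Ne5+, Kf3, Kd3, Kf2, Kd2, Kf1, Ke1, Kd1, e4, h3, h4.
Count: 18.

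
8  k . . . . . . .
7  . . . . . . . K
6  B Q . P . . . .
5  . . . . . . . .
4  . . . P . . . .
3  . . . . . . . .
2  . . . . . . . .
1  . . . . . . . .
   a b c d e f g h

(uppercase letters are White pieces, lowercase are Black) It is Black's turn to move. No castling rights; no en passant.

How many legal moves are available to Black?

0

Black to move; king on a8.
In check: no.
Legal moves: none.
Count: 0.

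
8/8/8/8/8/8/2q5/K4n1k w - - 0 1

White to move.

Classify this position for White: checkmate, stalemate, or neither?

stalemate

White to move; white king on a1.
In check: no.
King squares — b1: attacked by Qc2; a2: attacked by Qc2; b2: attacked by Qc2.
Legal moves for White: none.
Not in check and no legal moves → stalemate.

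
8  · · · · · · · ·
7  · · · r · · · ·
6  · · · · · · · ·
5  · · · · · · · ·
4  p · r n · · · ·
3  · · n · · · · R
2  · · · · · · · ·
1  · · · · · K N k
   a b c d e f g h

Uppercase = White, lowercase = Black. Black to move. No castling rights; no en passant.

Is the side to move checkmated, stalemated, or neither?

checkmate

Black to move; black king on h1.
In check: yes, from the white rook on h3.
King squares — g1: attacked by Kf1; g2: attacked by Kf1; h2: attacked by Rh3.
Legal moves for Black: none.
In check with no legal moves → checkmate.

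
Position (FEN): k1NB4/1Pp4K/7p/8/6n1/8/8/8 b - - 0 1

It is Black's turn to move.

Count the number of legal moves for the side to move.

Black to move; king on a8.
In check: yes, from the white pawn on b7.
Legal moves: Kb8, Kxb7.
Count: 2.

2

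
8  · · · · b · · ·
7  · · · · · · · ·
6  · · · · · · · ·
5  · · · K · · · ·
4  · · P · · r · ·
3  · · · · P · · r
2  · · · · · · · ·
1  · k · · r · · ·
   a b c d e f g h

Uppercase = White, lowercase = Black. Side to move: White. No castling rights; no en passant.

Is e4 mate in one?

no

After e4: black king on b1; in check: no.
Black is not in check, so this cannot be checkmate.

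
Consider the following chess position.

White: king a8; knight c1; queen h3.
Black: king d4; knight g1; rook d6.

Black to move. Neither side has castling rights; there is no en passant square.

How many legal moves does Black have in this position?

18

Black to move; king on d4.
In check: no.
Legal moves: Rd8+, Rd7, Rh6, Rg6, Rf6, Re6, Rc6, Rb6, Ra6+, Rd5, Ke5, Kd5, Kc5, Ke4, Kc4, Nxh3, Nf3, Ne2.
Count: 18.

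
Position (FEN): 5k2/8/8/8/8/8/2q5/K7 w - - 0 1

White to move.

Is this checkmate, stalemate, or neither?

stalemate

White to move; white king on a1.
In check: no.
King squares — b1: attacked by Qc2; a2: attacked by Qc2; b2: attacked by Qc2.
Legal moves for White: none.
Not in check and no legal moves → stalemate.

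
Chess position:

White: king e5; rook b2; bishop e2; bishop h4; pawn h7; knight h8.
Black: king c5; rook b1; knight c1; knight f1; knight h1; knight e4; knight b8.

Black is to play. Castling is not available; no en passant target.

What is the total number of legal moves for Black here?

23

Black to move; king on c5.
In check: no.
Legal moves: Nd7+, Nc6+, Na6, Kc6, Nf6, Nd6, Ng5, Neg3, Nc3, Nef2, Ned2, Nhg3, Nhf2, Nfg3, Ne3, Nh2, Nfd2, Nd3+, Nb3, Nxe2, Na2, Rxb2, Ra1.
Count: 23.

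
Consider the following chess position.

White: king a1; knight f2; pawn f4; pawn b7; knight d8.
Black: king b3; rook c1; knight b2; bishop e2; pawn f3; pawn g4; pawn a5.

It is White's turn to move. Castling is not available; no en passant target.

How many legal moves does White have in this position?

White to move; king on a1.
In check: yes, from the black rook on c1.
Legal moves: none.
Count: 0.

0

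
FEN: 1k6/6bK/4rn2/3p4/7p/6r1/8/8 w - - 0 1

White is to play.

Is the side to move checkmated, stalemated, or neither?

White to move; white king on h7.
In check: yes, from the black knight on f6.
King squares — g6: attacked by Rg3; h6: attacked by Bg7; g7: attacked by Rg3; g8: attacked by Nf6; h8: attacked by Bg7.
Legal moves for White: none.
In check with no legal moves → checkmate.

checkmate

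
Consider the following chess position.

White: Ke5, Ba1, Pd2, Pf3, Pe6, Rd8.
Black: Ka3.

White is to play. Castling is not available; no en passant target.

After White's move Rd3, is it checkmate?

no

After Rd3: black king on a3; in check: yes, from the white rook on d3.
Black has 3 legal replies: Kb4, Ka4, Ka2.
In check but a legal move exists → not checkmate.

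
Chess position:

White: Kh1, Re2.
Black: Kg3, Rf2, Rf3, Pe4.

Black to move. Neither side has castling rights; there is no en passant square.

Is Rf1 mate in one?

yes

After Rf1: white king on h1; in check: yes, from the black rook on f1.
King squares — g1: attacked by Rf1; g2: attacked by Kg3; h2: attacked by Kg3.
White has no legal moves → checkmate.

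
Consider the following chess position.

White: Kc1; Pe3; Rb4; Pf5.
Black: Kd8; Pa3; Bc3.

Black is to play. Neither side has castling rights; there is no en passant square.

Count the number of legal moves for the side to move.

Black to move; king on d8.
In check: no.
Legal moves: Ke8, Kc8, Ke7, Kd7, Kc7, Bh8, Bg7, Bf6, Be5, Bd4, Bxb4, Bd2+, Bb2+, Be1, Ba1, a2.
Count: 16.

16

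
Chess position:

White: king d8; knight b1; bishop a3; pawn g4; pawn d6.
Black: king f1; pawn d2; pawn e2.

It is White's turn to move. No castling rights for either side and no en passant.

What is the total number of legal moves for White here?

13

White to move; king on d8.
In check: no.
Legal moves: Ke8, Kc8, Ke7, Kd7, Kc7, Bc5, Bb4, Bb2, Bc1, Nc3, Nxd2+, d7, g5.
Count: 13.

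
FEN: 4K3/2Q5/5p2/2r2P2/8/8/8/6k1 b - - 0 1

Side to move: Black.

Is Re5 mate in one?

After Re5: white king on e8; in check: yes, from the black rook on e5.
White has 6 legal replies: Kf8, Kd8, Kf7, Kd7, Qe7, Qxe5.
In check but a legal move exists → not checkmate.

no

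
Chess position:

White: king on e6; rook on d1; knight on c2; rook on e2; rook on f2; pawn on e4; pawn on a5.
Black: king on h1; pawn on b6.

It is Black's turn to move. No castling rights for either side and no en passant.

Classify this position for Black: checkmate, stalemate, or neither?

checkmate

Black to move; black king on h1.
In check: yes, from the white rook on d1.
King squares — g1: attacked by Rd1; g2: attacked by Rf2; h2: attacked by Rf2.
Legal moves for Black: none.
In check with no legal moves → checkmate.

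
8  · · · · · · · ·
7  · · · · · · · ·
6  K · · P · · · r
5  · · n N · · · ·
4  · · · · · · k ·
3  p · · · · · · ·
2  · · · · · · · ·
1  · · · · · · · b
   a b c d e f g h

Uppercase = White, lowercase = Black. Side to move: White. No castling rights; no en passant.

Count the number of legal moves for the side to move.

White to move; king on a6.
In check: yes, from the black knight on c5.
Legal moves: Ka7, Kb6, Kb5, Ka5.
Count: 4.

4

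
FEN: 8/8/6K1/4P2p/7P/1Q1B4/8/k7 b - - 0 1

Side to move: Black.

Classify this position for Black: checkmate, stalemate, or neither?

stalemate

Black to move; black king on a1.
In check: no.
King squares — b1: attacked by Qb3; a2: attacked by Qb3; b2: attacked by Qb3.
Legal moves for Black: none.
Not in check and no legal moves → stalemate.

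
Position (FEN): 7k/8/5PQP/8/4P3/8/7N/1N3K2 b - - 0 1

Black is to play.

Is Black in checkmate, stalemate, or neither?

stalemate

Black to move; black king on h8.
In check: no.
King squares — g7: attacked by Pf6; h7: attacked by Qg6; g8: attacked by Qg6.
Legal moves for Black: none.
Not in check and no legal moves → stalemate.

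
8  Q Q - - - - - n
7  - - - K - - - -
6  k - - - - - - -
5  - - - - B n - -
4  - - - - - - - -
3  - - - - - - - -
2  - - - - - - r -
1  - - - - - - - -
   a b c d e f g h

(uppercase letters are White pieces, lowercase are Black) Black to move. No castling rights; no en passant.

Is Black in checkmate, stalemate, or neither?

Black to move; black king on a6.
In check: yes, from the white queen on a8.
King squares — a5: attacked by Qa8; b5: attacked by Qb8; b6: attacked by Qb8; a7: attacked by Qa8; b7: attacked by Qa8.
Legal moves for Black: none.
In check with no legal moves → checkmate.

checkmate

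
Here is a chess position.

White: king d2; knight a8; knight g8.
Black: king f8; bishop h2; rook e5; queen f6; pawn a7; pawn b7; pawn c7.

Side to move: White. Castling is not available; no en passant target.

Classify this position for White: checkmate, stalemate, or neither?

White to move; white king on d2.
In check: no.
Legal moves for White: Ne7, Nh6, Nxf6, Nxc7, Nb6, Kd3, Kc3, Kc2, Kd1, Kc1.
White has 10 legal moves and is not in check → neither.

neither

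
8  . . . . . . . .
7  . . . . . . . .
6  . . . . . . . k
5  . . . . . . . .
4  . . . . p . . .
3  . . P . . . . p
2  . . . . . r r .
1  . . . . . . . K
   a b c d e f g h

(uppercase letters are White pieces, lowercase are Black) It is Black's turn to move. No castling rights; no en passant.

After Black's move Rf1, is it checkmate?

yes

After Rf1: white king on h1; in check: yes, from the black rook on f1.
King squares — g1: attacked by Rf1; g2: attacked by Ph3; h2: attacked by Rg2.
White has no legal moves → checkmate.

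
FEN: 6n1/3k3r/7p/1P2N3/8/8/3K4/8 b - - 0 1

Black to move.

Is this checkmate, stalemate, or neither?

Black to move; black king on d7.
In check: yes, from the white knight on e5.
Legal moves for Black: Ke8, Kd8, Kc8, Ke7, Kc7, Ke6, Kd6.
Black is in check but has 7 legal moves → neither.

neither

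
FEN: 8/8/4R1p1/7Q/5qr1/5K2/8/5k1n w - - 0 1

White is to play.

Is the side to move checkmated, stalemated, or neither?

checkmate

White to move; white king on f3.
In check: yes, from the black queen on f4.
King squares — e2: attacked by Kf1; f2: attacked by Kf1; g2: attacked by Kf1; e3: attacked by Qf4; g3: attacked by Nh1; e4: attacked by Qf4; f4: attacked by Rg4; g4: attacked by Qf4.
Legal moves for White: none.
In check with no legal moves → checkmate.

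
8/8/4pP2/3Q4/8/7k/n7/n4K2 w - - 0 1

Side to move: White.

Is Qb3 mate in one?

After Qb3: black king on h3; in check: yes, from the white queen on b3.
Black has 5 legal replies: Kh4, Kg4, Kh2, Nc3, Nxb3.
In check but a legal move exists → not checkmate.

no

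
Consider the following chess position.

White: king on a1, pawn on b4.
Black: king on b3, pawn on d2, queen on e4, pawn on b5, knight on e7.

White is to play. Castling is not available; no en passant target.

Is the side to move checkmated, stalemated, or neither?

White to move; white king on a1.
In check: no.
King squares — b1: attacked by Qe4; a2: attacked by Kb3; b2: attacked by Kb3.
Legal moves for White: none.
Not in check and no legal moves → stalemate.

stalemate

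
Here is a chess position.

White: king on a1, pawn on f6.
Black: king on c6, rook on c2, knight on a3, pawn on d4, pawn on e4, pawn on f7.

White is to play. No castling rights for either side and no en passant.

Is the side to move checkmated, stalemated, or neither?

stalemate

White to move; white king on a1.
In check: no.
King squares — b1: attacked by Na3; a2: attacked by Rc2; b2: attacked by Rc2.
Legal moves for White: none.
Not in check and no legal moves → stalemate.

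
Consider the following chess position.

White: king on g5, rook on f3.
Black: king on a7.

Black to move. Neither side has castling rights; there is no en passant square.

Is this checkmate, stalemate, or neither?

neither

Black to move; black king on a7.
In check: no.
Legal moves for Black: Kb8, Ka8, Kb7, Kb6, Ka6.
Black has 5 legal moves and is not in check → neither.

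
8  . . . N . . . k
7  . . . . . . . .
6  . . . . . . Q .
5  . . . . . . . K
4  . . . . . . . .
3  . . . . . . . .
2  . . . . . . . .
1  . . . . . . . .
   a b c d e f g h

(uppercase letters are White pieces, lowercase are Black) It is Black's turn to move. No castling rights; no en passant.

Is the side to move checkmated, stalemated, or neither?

Black to move; black king on h8.
In check: no.
King squares — g7: attacked by Qg6; h7: attacked by Qg6; g8: attacked by Qg6.
Legal moves for Black: none.
Not in check and no legal moves → stalemate.

stalemate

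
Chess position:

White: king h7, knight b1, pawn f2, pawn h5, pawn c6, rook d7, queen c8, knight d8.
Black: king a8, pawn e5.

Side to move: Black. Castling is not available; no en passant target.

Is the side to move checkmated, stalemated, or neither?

checkmate

Black to move; black king on a8.
In check: yes, from the white queen on c8.
King squares — a7: attacked by Rd7; b7: attacked by Pc6; b8: attacked by Qc8.
Legal moves for Black: none.
In check with no legal moves → checkmate.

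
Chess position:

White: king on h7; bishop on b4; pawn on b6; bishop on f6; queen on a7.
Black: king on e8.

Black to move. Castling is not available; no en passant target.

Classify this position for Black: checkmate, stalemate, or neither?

Black to move; black king on e8.
In check: no.
King squares — d7: attacked by Qa7; e7: attacked by Bb4; f7: attacked by Qa7; d8: attacked by Bf6; f8: attacked by Bb4.
Legal moves for Black: none.
Not in check and no legal moves → stalemate.

stalemate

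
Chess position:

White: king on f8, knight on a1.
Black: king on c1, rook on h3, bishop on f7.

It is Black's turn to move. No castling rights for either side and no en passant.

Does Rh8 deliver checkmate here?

After Rh8: white king on f8; in check: yes, from the black rook on h8.
White has 3 legal replies: Kg7, Kxf7, Ke7.
In check but a legal move exists → not checkmate.

no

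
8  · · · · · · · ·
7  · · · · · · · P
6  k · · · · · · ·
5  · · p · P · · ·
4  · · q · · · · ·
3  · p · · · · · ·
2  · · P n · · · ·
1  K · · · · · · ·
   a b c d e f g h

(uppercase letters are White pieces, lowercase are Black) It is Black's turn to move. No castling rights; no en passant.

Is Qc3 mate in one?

After Qc3: white king on a1; in check: yes, from the black queen on c3.
King squares — b1: attacked by Nd2; a2: attacked by Pb3; b2: attacked by Qc3.
White has no legal moves → checkmate.

yes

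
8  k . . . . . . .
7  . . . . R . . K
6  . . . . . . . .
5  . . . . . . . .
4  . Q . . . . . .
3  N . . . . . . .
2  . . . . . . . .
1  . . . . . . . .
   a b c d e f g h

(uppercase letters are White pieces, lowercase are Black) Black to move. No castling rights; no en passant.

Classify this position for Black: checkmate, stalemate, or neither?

Black to move; black king on a8.
In check: no.
King squares — a7: attacked by Re7; b7: attacked by Qb4; b8: attacked by Qb4.
Legal moves for Black: none.
Not in check and no legal moves → stalemate.

stalemate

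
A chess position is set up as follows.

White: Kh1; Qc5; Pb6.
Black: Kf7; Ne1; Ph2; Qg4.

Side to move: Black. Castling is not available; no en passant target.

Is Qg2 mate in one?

After Qg2: white king on h1; in check: yes, from the black queen on g2.
King squares — g1: attacked by Qg2; g2: attacked by Ne1; h2: attacked by Qg2.
White has no legal moves → checkmate.

yes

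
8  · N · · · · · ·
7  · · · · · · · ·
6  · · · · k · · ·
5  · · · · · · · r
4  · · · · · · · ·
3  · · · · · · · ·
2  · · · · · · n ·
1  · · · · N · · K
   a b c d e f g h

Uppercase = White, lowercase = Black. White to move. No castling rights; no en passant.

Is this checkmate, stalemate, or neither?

neither

White to move; white king on h1.
In check: yes, from the black rook on h5.
King squares — g1: available; g2: available; h2: attacked by Rh5.
Legal moves for White: Kxg2, Kg1.
White is in check but has 2 legal moves → neither.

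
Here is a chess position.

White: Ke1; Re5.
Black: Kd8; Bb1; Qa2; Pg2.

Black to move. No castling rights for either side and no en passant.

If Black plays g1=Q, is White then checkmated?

yes

After g1=Q: white king on e1; in check: yes, from the black queen on g1.
King squares — d1: attacked by Qg1; f1: attacked by Qg1; d2: attacked by Qa2; e2: attacked by Qa2; f2: attacked by Qg1.
White has no legal moves → checkmate.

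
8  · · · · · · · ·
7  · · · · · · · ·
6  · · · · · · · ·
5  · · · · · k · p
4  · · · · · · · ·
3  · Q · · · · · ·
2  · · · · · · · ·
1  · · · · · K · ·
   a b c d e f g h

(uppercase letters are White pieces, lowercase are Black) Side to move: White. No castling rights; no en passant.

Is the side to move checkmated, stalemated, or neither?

neither

White to move; white king on f1.
In check: no.
Legal moves for White include: Qg8, Qb8, Qf7+, Qb7, Qe6+, Qb6, Qd5+, Qb5+, Qc4, Qb4, Qa4, Qh3+, Qg3, Qf3+, Qe3, Qd3+, Qc3, Qa3, ... (list truncated; more exist).
White has legal moves and is not in check → neither.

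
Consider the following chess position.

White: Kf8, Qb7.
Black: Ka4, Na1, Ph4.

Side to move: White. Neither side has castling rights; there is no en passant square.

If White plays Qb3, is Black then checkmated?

After Qb3: black king on a4; in check: yes, from the white queen on b3.
Black has 3 legal replies: Ka5, Kxb3, Nxb3.
In check but a legal move exists → not checkmate.

no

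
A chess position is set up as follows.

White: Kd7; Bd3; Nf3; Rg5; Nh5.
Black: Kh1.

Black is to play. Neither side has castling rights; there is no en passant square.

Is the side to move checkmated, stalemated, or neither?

Black to move; black king on h1.
In check: no.
King squares — g1: attacked by Nf3; g2: attacked by Rg5; h2: attacked by Nf3.
Legal moves for Black: none.
Not in check and no legal moves → stalemate.

stalemate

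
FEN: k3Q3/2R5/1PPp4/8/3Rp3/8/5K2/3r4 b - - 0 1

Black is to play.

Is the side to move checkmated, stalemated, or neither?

checkmate

Black to move; black king on a8.
In check: yes, from the white queen on e8.
King squares — a7: attacked by Pb6; b7: attacked by Pc6; b8: attacked by Qe8.
Legal moves for Black: none.
In check with no legal moves → checkmate.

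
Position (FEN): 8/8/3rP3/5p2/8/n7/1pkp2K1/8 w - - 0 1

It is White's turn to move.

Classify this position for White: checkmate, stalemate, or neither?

neither

White to move; white king on g2.
In check: no.
Legal moves for White: Kh3, Kg3, Kf3, Kh2, Kf2, Kh1, Kg1, Kf1, e7.
White has 9 legal moves and is not in check → neither.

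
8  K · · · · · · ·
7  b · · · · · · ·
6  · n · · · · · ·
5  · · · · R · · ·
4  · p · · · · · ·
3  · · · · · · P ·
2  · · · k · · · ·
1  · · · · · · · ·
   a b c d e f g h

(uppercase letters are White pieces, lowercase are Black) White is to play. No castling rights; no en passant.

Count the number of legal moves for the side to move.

2

White to move; king on a8.
In check: yes, from the black knight on b6.
Legal moves: Kb7, Kxa7.
Count: 2.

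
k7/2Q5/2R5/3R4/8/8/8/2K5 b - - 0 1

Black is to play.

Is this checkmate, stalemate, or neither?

stalemate

Black to move; black king on a8.
In check: no.
King squares — a7: attacked by Qc7; b7: attacked by Qc7; b8: attacked by Qc7.
Legal moves for Black: none.
Not in check and no legal moves → stalemate.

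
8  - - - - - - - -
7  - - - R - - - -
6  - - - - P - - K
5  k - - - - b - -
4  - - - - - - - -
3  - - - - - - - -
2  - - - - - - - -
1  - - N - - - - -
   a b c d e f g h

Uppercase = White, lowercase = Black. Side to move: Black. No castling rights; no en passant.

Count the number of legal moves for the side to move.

Black to move; king on a5.
In check: no.
Legal moves: Bh7, Bg6, Bxe6, Bg4, Be4, Bh3, Bd3, Bc2, Bb1, Kb6, Ka6, Kb5, Kb4, Ka4.
Count: 14.

14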